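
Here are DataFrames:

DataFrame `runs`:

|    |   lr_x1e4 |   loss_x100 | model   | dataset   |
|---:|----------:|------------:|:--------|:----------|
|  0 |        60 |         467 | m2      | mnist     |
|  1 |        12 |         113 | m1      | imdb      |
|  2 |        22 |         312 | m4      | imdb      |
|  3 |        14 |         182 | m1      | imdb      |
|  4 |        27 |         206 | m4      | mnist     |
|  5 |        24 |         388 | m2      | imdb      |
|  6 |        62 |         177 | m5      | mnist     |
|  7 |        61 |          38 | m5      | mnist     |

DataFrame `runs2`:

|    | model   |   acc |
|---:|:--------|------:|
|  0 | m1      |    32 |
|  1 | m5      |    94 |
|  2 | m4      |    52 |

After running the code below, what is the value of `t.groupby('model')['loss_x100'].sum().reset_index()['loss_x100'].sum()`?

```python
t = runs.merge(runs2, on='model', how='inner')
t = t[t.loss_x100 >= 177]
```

877

merge on 'model' (how='inner') → 6 rows:
   lr_x1e4  loss_x100 model dataset  acc
0       12        113    m1    imdb   32
1       22        312    m4    imdb   52
2       14        182    m1    imdb   32
3       27        206    m4   mnist   52
4       62        177    m5   mnist   94
5       61         38    m5   mnist   94
filter rows where loss_x100 >= 177:
   lr_x1e4  loss_x100 model dataset  acc
1       22        312    m4    imdb   52
2       14        182    m1    imdb   32
3       27        206    m4   mnist   52
4       62        177    m5   mnist   94
group by model, sum of loss_x100:
model
m1    182
m4    518
m5    177
Name: loss_x100, dtype: int64
reset_index():
  model  loss_x100
0    m1        182
1    m4        518
2    m5        177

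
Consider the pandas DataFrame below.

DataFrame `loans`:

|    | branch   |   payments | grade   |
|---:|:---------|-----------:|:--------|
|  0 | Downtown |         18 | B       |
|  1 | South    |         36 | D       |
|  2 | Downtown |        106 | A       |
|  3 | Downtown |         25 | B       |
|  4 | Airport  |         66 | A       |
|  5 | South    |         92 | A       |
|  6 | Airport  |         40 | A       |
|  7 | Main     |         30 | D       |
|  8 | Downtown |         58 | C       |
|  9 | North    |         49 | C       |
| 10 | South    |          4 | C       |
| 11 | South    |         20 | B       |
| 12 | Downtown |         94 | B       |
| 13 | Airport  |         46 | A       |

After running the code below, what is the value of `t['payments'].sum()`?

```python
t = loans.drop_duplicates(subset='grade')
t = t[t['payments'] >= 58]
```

164

drop duplicate grade (keep=first):
     branch  payments grade
0  Downtown        18     B
1     South        36     D
2  Downtown       106     A
8  Downtown        58     C
filter rows where payments >= 58:
     branch  payments grade
2  Downtown       106     A
8  Downtown        58     C
Reading off the sum of column 'payments', we get 164.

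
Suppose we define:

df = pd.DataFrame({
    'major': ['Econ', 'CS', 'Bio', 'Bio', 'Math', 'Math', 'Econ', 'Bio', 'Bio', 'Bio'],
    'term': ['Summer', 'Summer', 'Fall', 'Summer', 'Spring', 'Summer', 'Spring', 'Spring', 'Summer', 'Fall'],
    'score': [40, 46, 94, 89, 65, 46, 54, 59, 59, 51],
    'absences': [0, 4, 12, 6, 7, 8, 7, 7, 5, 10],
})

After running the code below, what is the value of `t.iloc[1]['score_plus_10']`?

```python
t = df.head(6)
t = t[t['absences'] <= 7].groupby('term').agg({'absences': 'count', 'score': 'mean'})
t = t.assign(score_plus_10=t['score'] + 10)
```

68.3333333333

take first 6 rows:
  major    term  score  absences
0  Econ  Summer     40         0
1    CS  Summer     46         4
2   Bio    Fall     94        12
3   Bio  Summer     89         6
4  Math  Spring     65         7
5  Math  Summer     46         8
filter rows where absences <= 7:
  major    term  score  absences
0  Econ  Summer     40         0
1    CS  Summer     46         4
3   Bio  Summer     89         6
4  Math  Spring     65         7
group by term: count(absences), mean(score):
        absences      score
term                       
Spring         1  65.000000
Summer         3  58.333333
add column score_plus_10 = t['score'] + 10:
        absences      score  score_plus_10
term                                      
Spring         1  65.000000      75.000000
Summer         3  58.333333      68.333333
Taking the value at position 1, column 'score_plus_10' gives 68.3333333333.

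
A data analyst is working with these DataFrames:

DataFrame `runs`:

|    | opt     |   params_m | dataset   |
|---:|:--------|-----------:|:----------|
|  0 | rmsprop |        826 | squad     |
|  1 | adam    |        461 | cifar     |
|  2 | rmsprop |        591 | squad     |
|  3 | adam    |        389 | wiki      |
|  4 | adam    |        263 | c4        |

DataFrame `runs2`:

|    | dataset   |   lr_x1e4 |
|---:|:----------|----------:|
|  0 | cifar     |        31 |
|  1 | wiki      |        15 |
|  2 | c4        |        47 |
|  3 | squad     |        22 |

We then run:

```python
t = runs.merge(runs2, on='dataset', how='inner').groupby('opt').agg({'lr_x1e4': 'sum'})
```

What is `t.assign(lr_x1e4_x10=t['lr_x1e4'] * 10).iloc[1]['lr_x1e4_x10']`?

440

merge on 'dataset' (how='inner') → 5 rows:
       opt  params_m dataset  lr_x1e4
0  rmsprop       826   squad       22
1     adam       461   cifar       31
2  rmsprop       591   squad       22
3     adam       389    wiki       15
4     adam       263      c4       47
group by opt, sum of lr_x1e4:
         lr_x1e4
opt             
adam          93
rmsprop       44
add column lr_x1e4_x10 = t['lr_x1e4'] * 10:
         lr_x1e4  lr_x1e4_x10
opt                          
adam          93          930
rmsprop       44          440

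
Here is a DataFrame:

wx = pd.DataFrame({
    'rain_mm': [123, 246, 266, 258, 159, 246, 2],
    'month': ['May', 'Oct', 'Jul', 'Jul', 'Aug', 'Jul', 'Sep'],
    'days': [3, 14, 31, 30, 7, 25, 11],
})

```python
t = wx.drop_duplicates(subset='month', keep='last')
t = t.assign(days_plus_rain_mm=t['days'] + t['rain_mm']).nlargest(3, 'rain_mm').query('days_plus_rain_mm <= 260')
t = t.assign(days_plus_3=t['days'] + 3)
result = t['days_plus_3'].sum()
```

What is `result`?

drop duplicate month (keep=last):
   rain_mm month  days
0      123   May     3
1      246   Oct    14
4      159   Aug     7
5      246   Jul    25
6        2   Sep    11
add column days_plus_rain_mm = t['days'] + t['rain_mm']:
   rain_mm month  days  days_plus_rain_mm
0      123   May     3                126
1      246   Oct    14                260
4      159   Aug     7                166
5      246   Jul    25                271
6        2   Sep    11                 13
take 3 rows with largest rain_mm:
   rain_mm month  days  days_plus_rain_mm
1      246   Oct    14                260
5      246   Jul    25                271
4      159   Aug     7                166
filter rows where days_plus_rain_mm <= 260:
   rain_mm month  days  days_plus_rain_mm
1      246   Oct    14                260
4      159   Aug     7                166
add column days_plus_3 = t['days'] + 3:
   rain_mm month  days  days_plus_rain_mm  days_plus_3
1      246   Oct    14                260           17
4      159   Aug     7                166           10
sum of column 'days_plus_3' → 27

27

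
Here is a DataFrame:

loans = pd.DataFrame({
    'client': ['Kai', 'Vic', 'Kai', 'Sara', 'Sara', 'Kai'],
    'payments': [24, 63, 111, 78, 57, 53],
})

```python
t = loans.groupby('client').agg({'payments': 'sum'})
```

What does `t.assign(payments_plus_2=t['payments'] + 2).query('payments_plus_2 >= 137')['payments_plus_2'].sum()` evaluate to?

327

group by client, sum of payments:
        payments
client          
Kai          188
Sara         135
Vic           63
add column payments_plus_2 = t['payments'] + 2:
        payments  payments_plus_2
client                           
Kai          188              190
Sara         135              137
Vic           63               65
filter rows where payments_plus_2 >= 137:
        payments  payments_plus_2
client                           
Kai          188              190
Sara         135              137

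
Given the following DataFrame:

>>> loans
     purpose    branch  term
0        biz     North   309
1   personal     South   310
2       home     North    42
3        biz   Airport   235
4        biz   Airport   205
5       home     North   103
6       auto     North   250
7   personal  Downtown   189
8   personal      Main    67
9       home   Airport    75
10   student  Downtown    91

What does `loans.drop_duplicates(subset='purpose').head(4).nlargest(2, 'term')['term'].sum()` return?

619

drop duplicate purpose (keep=first):
     purpose    branch  term
0        biz     North   309
1   personal     South   310
2       home     North    42
6       auto     North   250
10   student  Downtown    91
take first 4 rows:
    purpose branch  term
0       biz  North   309
1  personal  South   310
2      home  North    42
6      auto  North   250
take 2 rows with largest term:
    purpose branch  term
1  personal  South   310
0       biz  North   309
Taking the sum of column 'term' gives 619.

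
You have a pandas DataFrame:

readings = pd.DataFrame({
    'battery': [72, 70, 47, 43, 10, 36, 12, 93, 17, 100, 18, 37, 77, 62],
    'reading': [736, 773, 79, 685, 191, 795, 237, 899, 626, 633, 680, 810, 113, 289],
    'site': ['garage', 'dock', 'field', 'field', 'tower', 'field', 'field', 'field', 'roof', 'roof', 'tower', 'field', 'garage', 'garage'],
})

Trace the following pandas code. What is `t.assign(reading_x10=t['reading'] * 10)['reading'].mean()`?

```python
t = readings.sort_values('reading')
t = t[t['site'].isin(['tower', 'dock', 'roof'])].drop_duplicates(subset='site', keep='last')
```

695.333333333

sort by reading:
    battery  reading    site
2        47       79   field
12       77      113  garage
4        10      191   tower
6        12      237   field
13       62      289  garage
8        17      626    roof
9       100      633    roof
10       18      680   tower
3        43      685   field
0        72      736  garage
1        70      773    dock
5        36      795   field
11       37      810   field
7        93      899   field
filter rows where site in ['tower', 'dock', 'roof']:
    battery  reading   site
4        10      191  tower
8        17      626   roof
9       100      633   roof
10       18      680  tower
1        70      773   dock
drop duplicate site (keep=last):
    battery  reading   site
9       100      633   roof
10       18      680  tower
1        70      773   dock
add column reading_x10 = t['reading'] * 10:
    battery  reading   site  reading_x10
9       100      633   roof         6330
10       18      680  tower         6800
1        70      773   dock         7730
Hence 695.333333333.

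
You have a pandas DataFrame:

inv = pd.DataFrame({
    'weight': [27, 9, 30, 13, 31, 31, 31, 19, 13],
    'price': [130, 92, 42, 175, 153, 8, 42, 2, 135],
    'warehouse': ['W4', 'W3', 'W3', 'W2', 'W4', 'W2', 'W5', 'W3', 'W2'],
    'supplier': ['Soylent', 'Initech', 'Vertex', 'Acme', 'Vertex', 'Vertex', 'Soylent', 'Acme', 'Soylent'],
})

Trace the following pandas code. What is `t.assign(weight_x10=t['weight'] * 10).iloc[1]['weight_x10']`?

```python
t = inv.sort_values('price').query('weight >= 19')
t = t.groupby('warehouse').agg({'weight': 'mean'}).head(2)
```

245.0

sort by price:
   weight  price warehouse supplier
7      19      2        W3     Acme
5      31      8        W2   Vertex
2      30     42        W3   Vertex
6      31     42        W5  Soylent
1       9     92        W3  Initech
0      27    130        W4  Soylent
8      13    135        W2  Soylent
4      31    153        W4   Vertex
3      13    175        W2     Acme
filter rows where weight >= 19:
   weight  price warehouse supplier
7      19      2        W3     Acme
5      31      8        W2   Vertex
2      30     42        W3   Vertex
6      31     42        W5  Soylent
0      27    130        W4  Soylent
4      31    153        W4   Vertex
group by warehouse, mean of weight:
           weight
warehouse        
W2           31.0
W3           24.5
W4           29.0
W5           31.0
take first 2 rows:
           weight
warehouse        
W2           31.0
W3           24.5
add column weight_x10 = t['weight'] * 10:
           weight  weight_x10
warehouse                    
W2           31.0       310.0
W3           24.5       245.0
The value at position 1, column 'weight_x10' is 245.0.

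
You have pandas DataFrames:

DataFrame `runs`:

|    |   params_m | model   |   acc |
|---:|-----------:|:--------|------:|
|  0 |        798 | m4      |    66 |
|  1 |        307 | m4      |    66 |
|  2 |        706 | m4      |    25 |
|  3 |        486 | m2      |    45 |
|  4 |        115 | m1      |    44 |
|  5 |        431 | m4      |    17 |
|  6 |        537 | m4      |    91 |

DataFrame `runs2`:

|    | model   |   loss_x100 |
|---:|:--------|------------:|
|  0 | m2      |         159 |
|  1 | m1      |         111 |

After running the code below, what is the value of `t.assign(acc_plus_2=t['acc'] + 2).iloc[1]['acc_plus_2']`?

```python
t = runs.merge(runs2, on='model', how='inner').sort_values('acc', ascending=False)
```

46

merge on 'model' (how='inner') → 2 rows:
   params_m model  acc  loss_x100
0       486    m2   45        159
1       115    m1   44        111
sort by acc descending:
   params_m model  acc  loss_x100
0       486    m2   45        159
1       115    m1   44        111
add column acc_plus_2 = t['acc'] + 2:
   params_m model  acc  loss_x100  acc_plus_2
0       486    m2   45        159          47
1       115    m1   44        111          46
value at position 1, column 'acc_plus_2' → 46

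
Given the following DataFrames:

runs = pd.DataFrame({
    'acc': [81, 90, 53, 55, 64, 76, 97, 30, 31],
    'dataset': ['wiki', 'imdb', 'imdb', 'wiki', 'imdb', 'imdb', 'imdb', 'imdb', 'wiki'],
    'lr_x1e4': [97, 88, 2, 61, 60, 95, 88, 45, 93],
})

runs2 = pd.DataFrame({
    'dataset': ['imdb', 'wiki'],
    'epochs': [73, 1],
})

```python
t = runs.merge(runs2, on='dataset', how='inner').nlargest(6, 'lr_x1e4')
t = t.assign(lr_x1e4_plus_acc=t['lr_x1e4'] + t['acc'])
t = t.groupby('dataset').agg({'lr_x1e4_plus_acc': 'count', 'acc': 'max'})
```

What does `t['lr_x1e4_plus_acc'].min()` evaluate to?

merge on 'dataset' (how='inner') → 9 rows:
   acc dataset  lr_x1e4  epochs
0   81    wiki       97       1
1   90    imdb       88      73
2   53    imdb        2      73
3   55    wiki       61       1
4   64    imdb       60      73
5   76    imdb       95      73
6   97    imdb       88      73
7   30    imdb       45      73
8   31    wiki       93       1
take 6 rows with largest lr_x1e4:
   acc dataset  lr_x1e4  epochs
0   81    wiki       97       1
5   76    imdb       95      73
8   31    wiki       93       1
1   90    imdb       88      73
6   97    imdb       88      73
3   55    wiki       61       1
add column lr_x1e4_plus_acc = t['lr_x1e4'] + t['acc']:
   acc dataset  lr_x1e4  epochs  lr_x1e4_plus_acc
0   81    wiki       97       1               178
5   76    imdb       95      73               171
8   31    wiki       93       1               124
1   90    imdb       88      73               178
6   97    imdb       88      73               185
3   55    wiki       61       1               116
group by dataset: count(lr_x1e4_plus_acc), max(acc):
         lr_x1e4_plus_acc  acc
dataset                       
imdb                    3   97
wiki                    3   81
min of column 'lr_x1e4_plus_acc' → 3

3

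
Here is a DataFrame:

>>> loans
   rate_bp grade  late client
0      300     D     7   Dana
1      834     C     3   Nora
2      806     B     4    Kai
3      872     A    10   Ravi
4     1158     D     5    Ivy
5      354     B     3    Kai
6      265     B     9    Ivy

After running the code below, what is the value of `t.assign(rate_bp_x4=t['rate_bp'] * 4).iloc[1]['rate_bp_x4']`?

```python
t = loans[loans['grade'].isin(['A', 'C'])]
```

filter rows where grade in ['A', 'C']:
   rate_bp grade  late client
1      834     C     3   Nora
3      872     A    10   Ravi
add column rate_bp_x4 = t['rate_bp'] * 4:
   rate_bp grade  late client  rate_bp_x4
1      834     C     3   Nora        3336
3      872     A    10   Ravi        3488

3488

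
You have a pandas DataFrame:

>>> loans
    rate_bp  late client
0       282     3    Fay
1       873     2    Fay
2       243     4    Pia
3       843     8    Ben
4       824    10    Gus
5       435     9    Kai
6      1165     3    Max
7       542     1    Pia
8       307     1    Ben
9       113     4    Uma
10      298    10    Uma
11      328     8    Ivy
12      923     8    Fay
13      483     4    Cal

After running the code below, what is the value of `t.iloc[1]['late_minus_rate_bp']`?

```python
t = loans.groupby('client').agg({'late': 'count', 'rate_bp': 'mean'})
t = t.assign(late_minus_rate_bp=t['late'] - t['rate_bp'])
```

group by client: count(late), mean(rate_bp):
        late      rate_bp
client                   
Ben        2   575.000000
Cal        1   483.000000
Fay        3   692.666667
Gus        1   824.000000
Ivy        1   328.000000
Kai        1   435.000000
Max        1  1165.000000
Pia        2   392.500000
Uma        2   205.500000
add column late_minus_rate_bp = t['late'] - t['rate_bp']:
        late      rate_bp  late_minus_rate_bp
client                                       
Ben        2   575.000000         -573.000000
Cal        1   483.000000         -482.000000
Fay        3   692.666667         -689.666667
Gus        1   824.000000         -823.000000
Ivy        1   328.000000         -327.000000
Kai        1   435.000000         -434.000000
Max        1  1165.000000        -1164.000000
Pia        2   392.500000         -390.500000
Uma        2   205.500000         -203.500000
Hence -482.0.

-482.0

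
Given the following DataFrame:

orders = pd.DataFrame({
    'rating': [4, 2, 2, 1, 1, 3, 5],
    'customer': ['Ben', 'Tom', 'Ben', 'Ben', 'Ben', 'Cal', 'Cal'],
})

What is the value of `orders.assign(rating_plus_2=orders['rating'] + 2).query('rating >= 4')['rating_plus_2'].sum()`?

add column rating_plus_2 = orders['rating'] + 2:
   rating customer  rating_plus_2
0       4      Ben              6
1       2      Tom              4
2       2      Ben              4
3       1      Ben              3
4       1      Ben              3
5       3      Cal              5
6       5      Cal              7
filter rows where rating >= 4:
   rating customer  rating_plus_2
0       4      Ben              6
6       5      Cal              7

13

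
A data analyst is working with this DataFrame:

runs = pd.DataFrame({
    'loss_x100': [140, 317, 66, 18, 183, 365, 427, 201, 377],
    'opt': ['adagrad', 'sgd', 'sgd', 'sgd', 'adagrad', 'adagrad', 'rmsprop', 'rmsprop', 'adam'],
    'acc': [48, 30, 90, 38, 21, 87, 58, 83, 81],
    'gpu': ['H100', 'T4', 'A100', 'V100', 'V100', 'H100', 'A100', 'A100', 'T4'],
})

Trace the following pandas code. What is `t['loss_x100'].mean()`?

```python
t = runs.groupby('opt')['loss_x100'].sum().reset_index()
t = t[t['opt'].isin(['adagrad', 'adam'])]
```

532.5

group by opt, sum of loss_x100:
opt
adagrad    688
adam       377
rmsprop    628
sgd        401
Name: loss_x100, dtype: int64
reset_index():
       opt  loss_x100
0  adagrad        688
1     adam        377
2  rmsprop        628
3      sgd        401
filter rows where opt in ['adagrad', 'adam']:
       opt  loss_x100
0  adagrad        688
1     adam        377
Then the mean of column 'loss_x100': 532.5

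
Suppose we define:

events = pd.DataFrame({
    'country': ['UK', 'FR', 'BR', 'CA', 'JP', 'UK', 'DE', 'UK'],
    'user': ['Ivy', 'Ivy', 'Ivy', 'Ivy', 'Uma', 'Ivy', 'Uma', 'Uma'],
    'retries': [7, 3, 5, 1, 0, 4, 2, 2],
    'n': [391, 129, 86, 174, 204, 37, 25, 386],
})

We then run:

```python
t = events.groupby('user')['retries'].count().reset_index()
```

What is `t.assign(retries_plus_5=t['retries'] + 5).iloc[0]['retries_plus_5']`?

group by user, count of retries:
user
Ivy    5
Uma    3
Name: retries, dtype: int64
reset_index():
  user  retries
0  Ivy        5
1  Uma        3
add column retries_plus_5 = t['retries'] + 5:
  user  retries  retries_plus_5
0  Ivy        5              10
1  Uma        3               8
value at position 0, column 'retries_plus_5' → 10

10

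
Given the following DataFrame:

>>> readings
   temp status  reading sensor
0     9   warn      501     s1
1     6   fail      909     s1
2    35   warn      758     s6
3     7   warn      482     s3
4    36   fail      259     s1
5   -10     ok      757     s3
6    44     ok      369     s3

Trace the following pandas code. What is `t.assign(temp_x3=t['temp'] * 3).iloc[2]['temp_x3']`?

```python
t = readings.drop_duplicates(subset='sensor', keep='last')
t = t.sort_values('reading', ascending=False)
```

108

drop duplicate sensor (keep=last):
   temp status  reading sensor
2    35   warn      758     s6
4    36   fail      259     s1
6    44     ok      369     s3
sort by reading descending:
   temp status  reading sensor
2    35   warn      758     s6
6    44     ok      369     s3
4    36   fail      259     s1
add column temp_x3 = t['temp'] * 3:
   temp status  reading sensor  temp_x3
2    35   warn      758     s6      105
6    44     ok      369     s3      132
4    36   fail      259     s1      108
value at position 2, column 'temp_x3' → 108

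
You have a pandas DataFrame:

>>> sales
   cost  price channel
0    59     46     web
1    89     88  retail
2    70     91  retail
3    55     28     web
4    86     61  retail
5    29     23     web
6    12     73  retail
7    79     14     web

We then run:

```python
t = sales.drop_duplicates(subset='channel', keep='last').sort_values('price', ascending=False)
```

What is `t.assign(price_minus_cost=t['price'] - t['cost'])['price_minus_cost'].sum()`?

drop duplicate channel (keep=last):
   cost  price channel
6    12     73  retail
7    79     14     web
sort by price descending:
   cost  price channel
6    12     73  retail
7    79     14     web
add column price_minus_cost = t['price'] - t['cost']:
   cost  price channel  price_minus_cost
6    12     73  retail                61
7    79     14     web               -65
The sum of column 'price_minus_cost' is -4.

-4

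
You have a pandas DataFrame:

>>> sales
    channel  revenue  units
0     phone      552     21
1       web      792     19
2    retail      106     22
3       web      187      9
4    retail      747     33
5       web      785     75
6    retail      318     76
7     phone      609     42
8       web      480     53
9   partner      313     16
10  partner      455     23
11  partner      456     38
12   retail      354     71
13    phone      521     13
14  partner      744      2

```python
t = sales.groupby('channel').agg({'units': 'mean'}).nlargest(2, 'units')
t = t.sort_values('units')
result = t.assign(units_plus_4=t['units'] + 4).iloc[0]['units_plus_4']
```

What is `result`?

group by channel, mean of units:
             units
channel           
partner  19.750000
phone    25.333333
retail   50.500000
web      39.000000
take 2 rows with largest units:
         units
channel       
retail    50.5
web       39.0
sort by units:
         units
channel       
web       39.0
retail    50.5
add column units_plus_4 = t['units'] + 4:
         units  units_plus_4
channel                     
web       39.0          43.0
retail    50.5          54.5
Reading off the value at position 0, column 'units_plus_4', we get 43.0.

43.0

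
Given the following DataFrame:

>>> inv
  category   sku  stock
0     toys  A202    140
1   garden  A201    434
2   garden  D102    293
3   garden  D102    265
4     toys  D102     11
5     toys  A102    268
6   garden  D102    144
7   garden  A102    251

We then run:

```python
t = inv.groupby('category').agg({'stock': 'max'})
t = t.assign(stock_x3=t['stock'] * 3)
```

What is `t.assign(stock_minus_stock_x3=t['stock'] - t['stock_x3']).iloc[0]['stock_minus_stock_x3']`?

-868

group by category, max of stock:
          stock
category       
garden      434
toys        268
add column stock_x3 = t['stock'] * 3:
          stock  stock_x3
category                 
garden      434      1302
toys        268       804
add column stock_minus_stock_x3 = t['stock'] - t['stock_x3']:
          stock  stock_x3  stock_minus_stock_x3
category                                       
garden      434      1302                  -868
toys        268       804                  -536
Finally, value at position 0, column 'stock_minus_stock_x3' = -868.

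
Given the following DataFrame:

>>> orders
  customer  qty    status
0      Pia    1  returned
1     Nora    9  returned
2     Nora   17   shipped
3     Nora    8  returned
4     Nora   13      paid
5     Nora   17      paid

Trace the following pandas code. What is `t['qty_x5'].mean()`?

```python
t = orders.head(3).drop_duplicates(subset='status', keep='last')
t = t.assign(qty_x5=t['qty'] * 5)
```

65.0

take first 3 rows:
  customer  qty    status
0      Pia    1  returned
1     Nora    9  returned
2     Nora   17   shipped
drop duplicate status (keep=last):
  customer  qty    status
1     Nora    9  returned
2     Nora   17   shipped
add column qty_x5 = t['qty'] * 5:
  customer  qty    status  qty_x5
1     Nora    9  returned      45
2     Nora   17   shipped      85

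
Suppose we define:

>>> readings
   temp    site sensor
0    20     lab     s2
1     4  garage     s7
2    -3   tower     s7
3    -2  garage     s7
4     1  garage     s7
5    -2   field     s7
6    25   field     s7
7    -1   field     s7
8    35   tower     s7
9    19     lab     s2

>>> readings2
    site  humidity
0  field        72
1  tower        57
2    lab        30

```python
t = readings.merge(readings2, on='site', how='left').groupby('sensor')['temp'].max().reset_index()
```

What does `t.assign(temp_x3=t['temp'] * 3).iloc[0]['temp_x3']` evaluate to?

merge on 'site' (how='left') → 10 rows:
   temp    site sensor  humidity
0    20     lab     s2      30.0
1     4  garage     s7       NaN
2    -3   tower     s7      57.0
3    -2  garage     s7       NaN
4     1  garage     s7       NaN
5    -2   field     s7      72.0
6    25   field     s7      72.0
7    -1   field     s7      72.0
8    35   tower     s7      57.0
9    19     lab     s2      30.0
group by sensor, max of temp:
sensor
s2    20
s7    35
Name: temp, dtype: int64
reset_index():
  sensor  temp
0     s2    20
1     s7    35
add column temp_x3 = t['temp'] * 3:
  sensor  temp  temp_x3
0     s2    20       60
1     s7    35      105
Hence 60.

60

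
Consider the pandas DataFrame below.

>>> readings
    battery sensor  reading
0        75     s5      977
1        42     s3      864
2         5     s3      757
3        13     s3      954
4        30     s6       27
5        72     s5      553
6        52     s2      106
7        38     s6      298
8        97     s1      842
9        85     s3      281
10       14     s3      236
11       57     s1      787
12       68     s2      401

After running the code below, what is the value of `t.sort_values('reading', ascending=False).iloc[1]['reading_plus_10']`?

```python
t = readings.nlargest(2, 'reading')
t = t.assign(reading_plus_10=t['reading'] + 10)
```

964

take 2 rows with largest reading:
   battery sensor  reading
0       75     s5      977
3       13     s3      954
add column reading_plus_10 = t['reading'] + 10:
   battery sensor  reading  reading_plus_10
0       75     s5      977              987
3       13     s3      954              964
sort by reading descending:
   battery sensor  reading  reading_plus_10
0       75     s5      977              987
3       13     s3      954              964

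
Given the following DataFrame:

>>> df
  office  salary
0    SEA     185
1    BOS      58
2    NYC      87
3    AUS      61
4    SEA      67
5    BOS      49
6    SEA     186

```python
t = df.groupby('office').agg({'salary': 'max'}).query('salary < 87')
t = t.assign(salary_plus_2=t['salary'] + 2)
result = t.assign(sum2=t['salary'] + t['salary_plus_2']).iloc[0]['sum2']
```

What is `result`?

124

group by office, max of salary:
        salary
office        
AUS         61
BOS         58
NYC         87
SEA        186
filter rows where salary < 87:
        salary
office        
AUS         61
BOS         58
add column salary_plus_2 = t['salary'] + 2:
        salary  salary_plus_2
office                       
AUS         61             63
BOS         58             60
add column sum2 = t['salary'] + t['salary_plus_2']:
        salary  salary_plus_2  sum2
office                             
AUS         61             63   124
BOS         58             60   118
Reading off the value at position 0, column 'sum2', we get 124.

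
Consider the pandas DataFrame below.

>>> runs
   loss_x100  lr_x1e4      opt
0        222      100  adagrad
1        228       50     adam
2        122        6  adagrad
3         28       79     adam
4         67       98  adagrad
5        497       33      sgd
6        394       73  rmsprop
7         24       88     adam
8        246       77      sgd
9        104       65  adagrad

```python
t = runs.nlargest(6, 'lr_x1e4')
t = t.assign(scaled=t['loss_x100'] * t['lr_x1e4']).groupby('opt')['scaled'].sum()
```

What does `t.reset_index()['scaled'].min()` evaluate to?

take 6 rows with largest lr_x1e4:
   loss_x100  lr_x1e4      opt
0        222      100  adagrad
4         67       98  adagrad
7         24       88     adam
3         28       79     adam
8        246       77      sgd
6        394       73  rmsprop
add column scaled = t['loss_x100'] * t['lr_x1e4']:
   loss_x100  lr_x1e4      opt  scaled
0        222      100  adagrad   22200
4         67       98  adagrad    6566
7         24       88     adam    2112
3         28       79     adam    2212
8        246       77      sgd   18942
6        394       73  rmsprop   28762
group by opt, sum of scaled:
opt
adagrad    28766
adam        4324
rmsprop    28762
sgd        18942
Name: scaled, dtype: int64
reset_index():
       opt  scaled
0  adagrad   28766
1     adam    4324
2  rmsprop   28762
3      sgd   18942

4324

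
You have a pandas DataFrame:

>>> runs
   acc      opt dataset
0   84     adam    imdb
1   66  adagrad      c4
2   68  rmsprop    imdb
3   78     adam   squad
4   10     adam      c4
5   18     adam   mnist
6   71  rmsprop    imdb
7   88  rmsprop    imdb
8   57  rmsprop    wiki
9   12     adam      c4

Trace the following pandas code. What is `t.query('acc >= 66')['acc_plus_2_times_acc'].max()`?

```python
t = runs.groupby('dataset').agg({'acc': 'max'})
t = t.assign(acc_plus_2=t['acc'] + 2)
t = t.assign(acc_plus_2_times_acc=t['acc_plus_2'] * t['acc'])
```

7920

group by dataset, max of acc:
         acc
dataset     
c4        66
imdb      88
mnist     18
squad     78
wiki      57
add column acc_plus_2 = t['acc'] + 2:
         acc  acc_plus_2
dataset                 
c4        66          68
imdb      88          90
mnist     18          20
squad     78          80
wiki      57          59
add column acc_plus_2_times_acc = t['acc_plus_2'] * t['acc']:
         acc  acc_plus_2  acc_plus_2_times_acc
dataset                                       
c4        66          68                  4488
imdb      88          90                  7920
mnist     18          20                   360
squad     78          80                  6240
wiki      57          59                  3363
filter rows where acc >= 66:
         acc  acc_plus_2  acc_plus_2_times_acc
dataset                                       
c4        66          68                  4488
imdb      88          90                  7920
squad     78          80                  6240
Then the max of column 'acc_plus_2_times_acc': 7920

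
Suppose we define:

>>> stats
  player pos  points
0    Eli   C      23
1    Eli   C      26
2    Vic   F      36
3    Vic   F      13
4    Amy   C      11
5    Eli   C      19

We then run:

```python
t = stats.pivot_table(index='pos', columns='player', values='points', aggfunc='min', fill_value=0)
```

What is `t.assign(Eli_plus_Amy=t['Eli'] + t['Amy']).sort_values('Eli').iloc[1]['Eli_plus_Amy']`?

30

pivot: rows=pos, cols=player, min(points):
player  Amy  Eli  Vic
pos                  
C        11   19    0
F         0    0   13
add column Eli_plus_Amy = t['Eli'] + t['Amy']:
player  Amy  Eli  Vic  Eli_plus_Amy
pos                                
C        11   19    0            30
F         0    0   13             0
sort by Eli:
player  Amy  Eli  Vic  Eli_plus_Amy
pos                                
F         0    0   13             0
C        11   19    0            30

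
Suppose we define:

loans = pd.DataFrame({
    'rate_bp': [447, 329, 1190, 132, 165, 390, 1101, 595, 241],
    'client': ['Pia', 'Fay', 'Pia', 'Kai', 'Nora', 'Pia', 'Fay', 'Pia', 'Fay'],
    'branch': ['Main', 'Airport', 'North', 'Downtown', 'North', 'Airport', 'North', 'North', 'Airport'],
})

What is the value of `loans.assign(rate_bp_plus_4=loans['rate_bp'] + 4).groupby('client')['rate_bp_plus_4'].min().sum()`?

944

add column rate_bp_plus_4 = loans['rate_bp'] + 4:
   rate_bp client    branch  rate_bp_plus_4
0      447    Pia      Main             451
1      329    Fay   Airport             333
2     1190    Pia     North            1194
3      132    Kai  Downtown             136
4      165   Nora     North             169
5      390    Pia   Airport             394
6     1101    Fay     North            1105
7      595    Pia     North             599
8      241    Fay   Airport             245
group by client, min of rate_bp_plus_4:
client
Fay     245
Kai     136
Nora    169
Pia     394
Name: rate_bp_plus_4, dtype: int64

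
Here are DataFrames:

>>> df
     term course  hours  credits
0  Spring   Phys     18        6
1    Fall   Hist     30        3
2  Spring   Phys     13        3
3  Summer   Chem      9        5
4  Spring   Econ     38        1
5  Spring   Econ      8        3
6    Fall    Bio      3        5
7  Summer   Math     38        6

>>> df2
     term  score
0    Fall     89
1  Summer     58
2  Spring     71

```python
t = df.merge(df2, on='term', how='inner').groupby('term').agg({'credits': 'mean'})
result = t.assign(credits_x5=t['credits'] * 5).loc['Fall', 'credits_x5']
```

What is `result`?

merge on 'term' (how='inner') → 8 rows:
     term course  hours  credits  score
0  Spring   Phys     18        6     71
1    Fall   Hist     30        3     89
2  Spring   Phys     13        3     71
3  Summer   Chem      9        5     58
4  Spring   Econ     38        1     71
5  Spring   Econ      8        3     71
6    Fall    Bio      3        5     89
7  Summer   Math     38        6     58
group by term, mean of credits:
        credits
term           
Fall       4.00
Spring     3.25
Summer     5.50
add column credits_x5 = t['credits'] * 5:
        credits  credits_x5
term                       
Fall       4.00       20.00
Spring     3.25       16.25
Summer     5.50       27.50
Hence 20.0.

20.0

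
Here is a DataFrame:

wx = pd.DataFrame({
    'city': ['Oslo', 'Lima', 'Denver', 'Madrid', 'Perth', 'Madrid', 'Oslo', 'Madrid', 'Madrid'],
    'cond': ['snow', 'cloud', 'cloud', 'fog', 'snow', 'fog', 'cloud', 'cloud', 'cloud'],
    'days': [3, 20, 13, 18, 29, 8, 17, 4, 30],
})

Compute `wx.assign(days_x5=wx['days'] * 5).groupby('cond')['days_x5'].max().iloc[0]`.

150

add column days_x5 = wx['days'] * 5:
     city   cond  days  days_x5
0    Oslo   snow     3       15
1    Lima  cloud    20      100
2  Denver  cloud    13       65
3  Madrid    fog    18       90
4   Perth   snow    29      145
5  Madrid    fog     8       40
6    Oslo  cloud    17       85
7  Madrid  cloud     4       20
8  Madrid  cloud    30      150
group by cond, max of days_x5:
cond
cloud    150
fog       90
snow     145
Name: days_x5, dtype: int64
So iloc[0] = 150.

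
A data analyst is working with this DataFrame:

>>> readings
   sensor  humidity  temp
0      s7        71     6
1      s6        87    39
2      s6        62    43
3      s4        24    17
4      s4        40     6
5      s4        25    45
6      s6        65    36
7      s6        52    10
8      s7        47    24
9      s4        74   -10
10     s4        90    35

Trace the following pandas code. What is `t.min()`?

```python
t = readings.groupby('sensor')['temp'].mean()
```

group by sensor, mean of temp:
sensor
s4    18.6
s6    32.0
s7    15.0
Name: temp, dtype: float64
Then the min of the resulting series: 15.0

15.0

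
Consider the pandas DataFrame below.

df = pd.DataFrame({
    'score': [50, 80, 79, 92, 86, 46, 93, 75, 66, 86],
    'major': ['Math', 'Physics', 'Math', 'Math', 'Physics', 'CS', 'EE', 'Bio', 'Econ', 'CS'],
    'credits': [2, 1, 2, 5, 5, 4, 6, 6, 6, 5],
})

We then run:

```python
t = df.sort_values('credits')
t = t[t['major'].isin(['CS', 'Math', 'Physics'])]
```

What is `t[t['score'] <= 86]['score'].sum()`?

sort by credits:
   score    major  credits
1     80  Physics        1
0     50     Math        2
2     79     Math        2
5     46       CS        4
3     92     Math        5
4     86  Physics        5
9     86       CS        5
6     93       EE        6
7     75      Bio        6
8     66     Econ        6
filter rows where major in ['CS', 'Math', 'Physics']:
   score    major  credits
1     80  Physics        1
0     50     Math        2
2     79     Math        2
5     46       CS        4
3     92     Math        5
4     86  Physics        5
9     86       CS        5
filter rows where score <= 86:
   score    major  credits
1     80  Physics        1
0     50     Math        2
2     79     Math        2
5     46       CS        4
4     86  Physics        5
9     86       CS        5
Reading off the sum of column 'score', we get 427.

427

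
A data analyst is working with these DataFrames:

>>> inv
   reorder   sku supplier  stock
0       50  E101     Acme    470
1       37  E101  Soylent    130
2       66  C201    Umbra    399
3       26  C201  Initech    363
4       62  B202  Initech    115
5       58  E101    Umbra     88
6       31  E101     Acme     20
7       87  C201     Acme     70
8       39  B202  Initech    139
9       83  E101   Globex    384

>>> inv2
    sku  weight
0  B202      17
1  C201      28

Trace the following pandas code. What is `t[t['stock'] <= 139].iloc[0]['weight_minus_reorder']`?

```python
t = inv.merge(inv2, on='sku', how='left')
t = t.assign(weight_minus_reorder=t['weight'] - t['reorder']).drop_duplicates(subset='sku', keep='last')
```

-59.0

merge on 'sku' (how='left') → 10 rows:
   reorder   sku supplier  stock  weight
0       50  E101     Acme    470     NaN
1       37  E101  Soylent    130     NaN
2       66  C201    Umbra    399    28.0
3       26  C201  Initech    363    28.0
4       62  B202  Initech    115    17.0
5       58  E101    Umbra     88     NaN
6       31  E101     Acme     20     NaN
7       87  C201     Acme     70    28.0
8       39  B202  Initech    139    17.0
9       83  E101   Globex    384     NaN
add column weight_minus_reorder = t['weight'] - t['reorder']:
   reorder   sku supplier  stock  weight  weight_minus_reorder
0       50  E101     Acme    470     NaN                   NaN
1       37  E101  Soylent    130     NaN                   NaN
2       66  C201    Umbra    399    28.0                 -38.0
3       26  C201  Initech    363    28.0                   2.0
4       62  B202  Initech    115    17.0                 -45.0
5       58  E101    Umbra     88     NaN                   NaN
6       31  E101     Acme     20     NaN                   NaN
7       87  C201     Acme     70    28.0                 -59.0
8       39  B202  Initech    139    17.0                 -22.0
9       83  E101   Globex    384     NaN                   NaN
drop duplicate sku (keep=last):
   reorder   sku supplier  stock  weight  weight_minus_reorder
7       87  C201     Acme     70    28.0                 -59.0
8       39  B202  Initech    139    17.0                 -22.0
9       83  E101   Globex    384     NaN                   NaN
filter rows where stock <= 139:
   reorder   sku supplier  stock  weight  weight_minus_reorder
7       87  C201     Acme     70    28.0                 -59.0
8       39  B202  Initech    139    17.0                 -22.0
Reading off the value at position 0, column 'weight_minus_reorder', we get -59.0.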